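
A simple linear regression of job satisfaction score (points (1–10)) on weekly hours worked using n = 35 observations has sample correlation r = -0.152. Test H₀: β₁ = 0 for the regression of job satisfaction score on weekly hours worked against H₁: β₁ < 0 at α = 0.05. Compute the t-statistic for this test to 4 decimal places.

t = -0.8834

t = r·√(n − 2)/√(1 − r²) = -0.152·√33/√0.976896 = -0.8834.
df = n − 2 = 33.
One-sided p ≈ 0.1917, which is ≥ 0.05, so fail to reject H₀.
The data do not give significant evidence of a linear association between weekly hours worked and job satisfaction score.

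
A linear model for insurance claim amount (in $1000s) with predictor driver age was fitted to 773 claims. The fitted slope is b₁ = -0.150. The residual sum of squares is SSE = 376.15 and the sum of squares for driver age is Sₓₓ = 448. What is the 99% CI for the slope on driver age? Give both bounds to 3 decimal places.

(-0.235, -0.065)

MSE = SSE/(n − 2) = 376.15/771 = 0.487873.
SE(b₁) = √(MSE/Sₓₓ) = √(0.487873/448) = 0.033.
df = n − 2 = 771.
t* = t_{0.005, 771} = 2.582221.
Margin = t* × SE = 2.582221 × 0.033 = 0.08521.
CI: -0.150 ± 0.08521 → (-0.235, -0.065).
With 99% confidence, each one-unit increase in driver age is associated with a change of between -0.235 and -0.065 $1000s in insurance claim amount.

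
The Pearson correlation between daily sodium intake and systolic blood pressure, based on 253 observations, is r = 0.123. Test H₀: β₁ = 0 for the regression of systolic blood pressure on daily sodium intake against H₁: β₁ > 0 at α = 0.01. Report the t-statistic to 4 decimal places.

t = 1.9636

t = r·√(n − 2)/√(1 − r²) = 0.123·√251/√0.984871 = 1.9636.
df = n − 2 = 251.
One-sided p ≈ 0.0253, which is ≥ 0.01, so fail to reject H₀.
The data do not give significant evidence of a linear association between daily sodium intake and systolic blood pressure.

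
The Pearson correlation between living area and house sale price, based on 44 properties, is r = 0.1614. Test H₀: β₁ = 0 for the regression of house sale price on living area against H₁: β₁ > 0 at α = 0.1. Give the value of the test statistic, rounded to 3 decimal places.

t = 1.060

t = r·√(n − 2)/√(1 − r²) = 0.1614·√42/√0.97395 = 1.060.
df = n − 2 = 42.
One-sided p ≈ 0.1476, which is ≥ 0.1, so fail to reject H₀.
The data do not give significant evidence of a linear association between living area and house sale price.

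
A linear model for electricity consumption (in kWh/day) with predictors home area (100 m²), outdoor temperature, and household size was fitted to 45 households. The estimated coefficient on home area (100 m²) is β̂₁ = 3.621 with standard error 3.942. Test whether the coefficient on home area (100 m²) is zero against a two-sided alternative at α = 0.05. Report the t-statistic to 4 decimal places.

H₀: β₁ = 0 vs H₁: β₁ ≠ 0.
t = (β̂₁ − β₁⁰)/SE = 3.621 / 3.942 = 0.9186.
df = n − k − 1 = 45 − 3 − 1 = 41.
Two-sided p ≈ 0.3637, which is ≥ 0.05, so fail to reject H₀.
The data do not give significant evidence of an association between home area (100 m²) and electricity consumption, after adjusting for the other predictors.

t = 0.9186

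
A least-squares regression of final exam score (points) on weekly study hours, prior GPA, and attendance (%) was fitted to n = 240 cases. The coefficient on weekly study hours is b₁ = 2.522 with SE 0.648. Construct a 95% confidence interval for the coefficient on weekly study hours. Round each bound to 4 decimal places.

df = n − k − 1 = 240 − 3 − 1 = 236.
t* = t_{0.025, 236} = 1.970067.
Margin = t* × SE = 1.970067 × 0.648 = 1.276603.
CI: 2.522 ± 1.276603 → (1.2454, 3.7986).
With 95% confidence, each one-unit increase in weekly study hours is associated with a change of between 1.2454 and 3.7986 points in final exam score, holding the other predictors fixed.

(1.2454, 3.7986)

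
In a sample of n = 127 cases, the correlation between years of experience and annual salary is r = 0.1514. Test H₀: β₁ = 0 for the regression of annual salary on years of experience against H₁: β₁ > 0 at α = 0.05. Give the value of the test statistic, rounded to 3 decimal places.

t = r·√(n − 2)/√(1 − r²) = 0.1514·√125/√0.977078 = 1.712.
df = n − 2 = 125.
One-sided p ≈ 0.0446, which is < 0.05, so reject H₀.
There is evidence of a linear association between years of experience and annual salary.

t = 1.712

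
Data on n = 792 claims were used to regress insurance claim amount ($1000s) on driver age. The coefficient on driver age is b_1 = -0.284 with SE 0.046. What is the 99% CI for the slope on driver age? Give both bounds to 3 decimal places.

df = n − 2 = 792 − 2 = 790.
t* = t_{0.005, 790} = 2.582067.
Margin = t* × SE = 2.582067 × 0.046 = 0.11878.
CI: -0.284 ± 0.11878 → (-0.403, -0.165).
With 99% confidence, each one-unit increase in driver age is associated with a change of between -0.403 and -0.165 $1000s in insurance claim amount.

(-0.403, -0.165)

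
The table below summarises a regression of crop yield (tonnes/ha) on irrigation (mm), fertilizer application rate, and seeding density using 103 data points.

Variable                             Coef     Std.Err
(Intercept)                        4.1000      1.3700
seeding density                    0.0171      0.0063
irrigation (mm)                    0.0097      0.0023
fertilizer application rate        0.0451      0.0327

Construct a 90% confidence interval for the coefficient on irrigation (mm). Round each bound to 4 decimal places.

Read off: b = 0.0097, SE = 0.0023 for irrigation (mm).
df = n − k − 1 = 103 − 3 − 1 = 99.
t* = t_{0.05, 99} = 1.660391.
Margin = t* × SE = 1.660391 × 0.0023 = 0.003819.
CI: 0.0097 ± 0.003819 → (0.0059, 0.0135).

(0.0059, 0.0135)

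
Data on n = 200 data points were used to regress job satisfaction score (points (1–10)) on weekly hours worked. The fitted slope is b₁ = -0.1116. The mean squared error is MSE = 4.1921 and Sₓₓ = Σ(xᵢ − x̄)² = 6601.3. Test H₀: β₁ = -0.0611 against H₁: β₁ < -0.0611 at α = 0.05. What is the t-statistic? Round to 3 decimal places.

SE(b₁) = √(MSE/Sₓₓ) = √(4.1921/6601.3) = 0.0252.
t = (-0.1116 − (-0.0611)) / 0.0252 = -2.004.
df = n − 2 = 198.
One-sided p ≈ 0.0232, which is < 0.05, so reject H₀.
There is evidence that the true slope on weekly hours worked is below -0.0611 points (1–10) per unit.

t = -2.004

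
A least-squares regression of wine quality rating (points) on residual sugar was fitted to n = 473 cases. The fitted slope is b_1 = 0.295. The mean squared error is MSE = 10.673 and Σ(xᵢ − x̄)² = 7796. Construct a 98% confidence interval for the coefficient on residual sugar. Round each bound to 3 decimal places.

(0.209, 0.381)

SE(b_1) = √(MSE/Sₓₓ) = √(10.673/7796) = 0.0370005.
df = n − 2 = 471.
t* = t_{0.01, 471} = 2.334291.
Margin = t* × SE = 2.334291 × 0.0370005 = 0.08637.
CI: 0.295 ± 0.08637 → (0.209, 0.381).
With 98% confidence, each one-unit increase in residual sugar is associated with a change of between 0.209 and 0.381 points in wine quality rating.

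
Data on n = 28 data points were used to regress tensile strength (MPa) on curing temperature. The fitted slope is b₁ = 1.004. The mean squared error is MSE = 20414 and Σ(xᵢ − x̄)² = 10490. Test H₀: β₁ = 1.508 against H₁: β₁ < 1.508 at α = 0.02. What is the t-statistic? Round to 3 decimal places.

SE(b₁) = √(MSE/Sₓₓ) = √(20414/10490) = 1.39501.
t = (1.004 − 1.508) / 1.39501 = -0.361.
df = n − 2 = 26.
One-sided p ≈ 0.3604, which is ≥ 0.02, so fail to reject H₀.
The data do not give significant evidence that the true slope on curing temperature is below 1.508 MPa per unit.

t = -0.361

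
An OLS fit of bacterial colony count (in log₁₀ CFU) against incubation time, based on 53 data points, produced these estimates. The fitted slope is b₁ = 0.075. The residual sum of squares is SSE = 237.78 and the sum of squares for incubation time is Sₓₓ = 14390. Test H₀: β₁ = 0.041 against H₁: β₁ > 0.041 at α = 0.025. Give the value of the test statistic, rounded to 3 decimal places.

MSE = SSE/(n − 2) = 237.78/51 = 4.66235.
SE(b₁) = √(MSE/Sₓₓ) = √(4.66235/14390) = 0.018.
t = (0.075 − 0.041) / 0.018 = 1.889.
df = n − 2 = 51.
One-sided p ≈ 0.0323, which is ≥ 0.025, so fail to reject H₀.
The data do not give significant evidence that the true slope on incubation time exceeds 0.041 log₁₀ CFU per unit.

t = 1.889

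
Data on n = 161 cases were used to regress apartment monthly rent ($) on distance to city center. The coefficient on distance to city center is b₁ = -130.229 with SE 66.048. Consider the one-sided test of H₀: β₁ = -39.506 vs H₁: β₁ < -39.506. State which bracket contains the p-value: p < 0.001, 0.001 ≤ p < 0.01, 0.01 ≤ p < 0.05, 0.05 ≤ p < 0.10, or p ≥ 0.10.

0.05 ≤ p < 0.10

t = (-130.229 − (-39.506)) / 66.048 = -1.374.
df = n − 2 = 161 − 2 = 159.
One-sided p = P(T_{159} < t) ≈ 0.0858.
So 0.05 ≤ p < 0.10.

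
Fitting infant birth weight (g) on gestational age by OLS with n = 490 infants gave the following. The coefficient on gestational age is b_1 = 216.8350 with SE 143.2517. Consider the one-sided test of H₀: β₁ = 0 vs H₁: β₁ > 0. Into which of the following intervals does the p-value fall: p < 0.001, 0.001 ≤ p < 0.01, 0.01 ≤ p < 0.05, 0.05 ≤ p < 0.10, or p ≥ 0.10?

t = 216.8350 / 143.2517 = 1.514.
df = n − 2 = 490 − 2 = 488.
One-sided p = P(T_{488} > t) ≈ 0.0654.
So 0.05 ≤ p < 0.10.

0.05 ≤ p < 0.10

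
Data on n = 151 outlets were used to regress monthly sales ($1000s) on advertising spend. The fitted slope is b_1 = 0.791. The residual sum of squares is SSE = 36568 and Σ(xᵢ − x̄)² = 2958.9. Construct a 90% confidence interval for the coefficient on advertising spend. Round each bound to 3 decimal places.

(0.314, 1.268)

MSE = SSE/(n − 2) = 36568/149 = 245.423.
SE(b_1) = √(MSE/Sₓₓ) = √(245.423/2958.9) = 0.288.
df = n − 2 = 149.
t* = t_{0.05, 149} = 1.655145.
Margin = t* × SE = 1.655145 × 0.288 = 0.47668.
CI: 0.791 ± 0.47668 → (0.314, 1.268).
With 90% confidence, each one-unit increase in advertising spend is associated with a change of between 0.314 and 1.268 $1000s in monthly sales.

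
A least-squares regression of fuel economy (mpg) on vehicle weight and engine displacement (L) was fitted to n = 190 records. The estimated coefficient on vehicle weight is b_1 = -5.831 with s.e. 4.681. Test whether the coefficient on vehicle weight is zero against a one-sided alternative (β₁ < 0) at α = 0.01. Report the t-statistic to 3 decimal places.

t = -1.246

H₀: β₁ = 0 vs H₁: β₁ < 0.
t = (b_1 − β₁⁰)/SE = -5.831 / 4.681 = -1.246.
df = n − k − 1 = 190 − 2 − 1 = 187.
One-sided p ≈ 0.1072, which is ≥ 0.01, so fail to reject H₀.
The data do not give significant evidence that the true slope on vehicle weight is negative, holding the other predictors fixed.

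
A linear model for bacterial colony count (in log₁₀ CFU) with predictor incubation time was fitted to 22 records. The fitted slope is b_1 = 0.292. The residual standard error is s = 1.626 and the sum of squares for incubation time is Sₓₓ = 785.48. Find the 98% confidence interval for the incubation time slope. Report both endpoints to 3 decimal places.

SE(b_1) = s/√Sₓₓ = 1.626/√785.48 = 0.0580167.
df = n − 2 = 20.
t* = t_{0.01, 20} = 2.527977.
Margin = t* × SE = 2.527977 × 0.0580167 = 0.14666.
CI: 0.292 ± 0.14666 → (0.145, 0.439).
With 98% confidence, each one-unit increase in incubation time is associated with a change of between 0.145 and 0.439 log₁₀ CFU in bacterial colony count.

(0.145, 0.439)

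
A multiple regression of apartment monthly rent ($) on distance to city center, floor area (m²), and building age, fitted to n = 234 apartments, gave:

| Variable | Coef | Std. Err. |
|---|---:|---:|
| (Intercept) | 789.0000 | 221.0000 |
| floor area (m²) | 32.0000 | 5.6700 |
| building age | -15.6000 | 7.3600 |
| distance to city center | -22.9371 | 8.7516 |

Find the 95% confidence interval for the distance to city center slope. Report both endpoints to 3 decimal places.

(-40.181, -5.694)

Read off: b = -22.9371, SE = 8.7516 for distance to city center.
df = n − k − 1 = 234 − 3 − 1 = 230.
t* = t_{0.025, 230} = 1.970332.
Margin = t* × SE = 1.970332 × 8.7516 = 17.24356.
CI: -22.9371 ± 17.24356 → (-40.181, -5.694).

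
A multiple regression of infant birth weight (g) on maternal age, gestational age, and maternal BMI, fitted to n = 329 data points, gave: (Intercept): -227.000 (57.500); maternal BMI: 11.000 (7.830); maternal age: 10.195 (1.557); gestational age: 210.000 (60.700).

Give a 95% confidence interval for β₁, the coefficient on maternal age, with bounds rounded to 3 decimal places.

Read off: b = 10.195, SE = 1.557 for maternal age.
df = n − k − 1 = 329 − 3 − 1 = 325.
t* = t_{0.025, 325} = 1.96729.
Margin = t* × SE = 1.96729 × 1.557 = 3.06307.
CI: 10.195 ± 3.06307 → (7.132, 13.258).

(7.132, 13.258)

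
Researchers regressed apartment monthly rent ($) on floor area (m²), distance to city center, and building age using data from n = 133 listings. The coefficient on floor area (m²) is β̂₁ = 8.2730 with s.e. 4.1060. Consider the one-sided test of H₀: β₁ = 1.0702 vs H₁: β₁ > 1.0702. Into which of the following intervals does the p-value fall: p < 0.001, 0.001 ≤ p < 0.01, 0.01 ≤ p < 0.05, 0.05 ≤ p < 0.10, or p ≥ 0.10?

t = (8.2730 − 1.0702) / 4.1060 = 1.754.
df = n − k − 1 = 133 − 3 − 1 = 129.
One-sided p = P(T_{129} > t) ≈ 0.0409.
So 0.01 ≤ p < 0.05.

0.01 ≤ p < 0.05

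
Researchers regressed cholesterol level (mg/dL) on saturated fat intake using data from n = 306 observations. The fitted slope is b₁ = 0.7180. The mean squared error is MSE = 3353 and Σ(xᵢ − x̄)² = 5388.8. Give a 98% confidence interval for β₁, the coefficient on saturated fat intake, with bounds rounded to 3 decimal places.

SE(b₁) = √(MSE/Sₓₓ) = √(3353/5388.8) = 0.788807.
df = n − 2 = 304.
t* = t_{0.01, 304} = 2.338677.
Margin = t* × SE = 2.338677 × 0.788807 = 1.84476.
CI: 0.7180 ± 1.84476 → (-1.127, 2.563).
With 98% confidence, each one-unit increase in saturated fat intake is associated with a change of between -1.127 and 2.563 mg/dL in cholesterol level.

(-1.127, 2.563)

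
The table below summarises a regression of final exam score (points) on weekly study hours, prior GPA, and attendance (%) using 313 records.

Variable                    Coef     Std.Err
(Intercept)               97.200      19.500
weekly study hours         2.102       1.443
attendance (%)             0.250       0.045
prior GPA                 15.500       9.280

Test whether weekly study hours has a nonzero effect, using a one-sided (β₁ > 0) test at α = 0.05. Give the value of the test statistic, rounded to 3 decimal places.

Read off: b = 2.102, SE = 1.443 for weekly study hours.
H₀: β₁ = 0 vs H₁: β₁ > 0.
t = 2.102 / 1.443 = 1.457.
df = n − k − 1 = 313 − 3 − 1 = 309.
One-sided p ≈ 0.0731, which is ≥ 0.05, so fail to reject H₀.
The data do not give significant evidence that the true slope on weekly study hours is positive, holding the other predictors fixed.

t = 1.457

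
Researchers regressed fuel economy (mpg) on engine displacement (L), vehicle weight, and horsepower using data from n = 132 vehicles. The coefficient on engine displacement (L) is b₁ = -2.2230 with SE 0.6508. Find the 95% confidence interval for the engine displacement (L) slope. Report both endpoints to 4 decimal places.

df = n − k − 1 = 132 − 3 − 1 = 128.
t* = t_{0.025, 128} = 1.978671.
Margin = t* × SE = 1.978671 × 0.6508 = 1.287719.
CI: -2.2230 ± 1.287719 → (-3.5107, -0.9353).
With 95% confidence, each one-unit increase in engine displacement (L) is associated with a change of between -3.5107 and -0.9353 mpg in fuel economy, holding the other predictors fixed.

(-3.5107, -0.9353)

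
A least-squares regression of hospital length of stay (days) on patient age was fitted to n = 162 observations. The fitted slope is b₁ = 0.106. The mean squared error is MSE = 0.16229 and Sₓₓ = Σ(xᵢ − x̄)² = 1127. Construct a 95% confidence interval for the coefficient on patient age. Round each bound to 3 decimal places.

SE(b₁) = √(MSE/Sₓₓ) = √(0.16229/1127) = 0.0120001.
df = n − 2 = 160.
t* = t_{0.025, 160} = 1.974902.
Margin = t* × SE = 1.974902 × 0.0120001 = 0.02370.
CI: 0.106 ± 0.02370 → (0.082, 0.130).
With 95% confidence, each one-unit increase in patient age is associated with a change of between 0.082 and 0.130 days in hospital length of stay.

(0.082, 0.130)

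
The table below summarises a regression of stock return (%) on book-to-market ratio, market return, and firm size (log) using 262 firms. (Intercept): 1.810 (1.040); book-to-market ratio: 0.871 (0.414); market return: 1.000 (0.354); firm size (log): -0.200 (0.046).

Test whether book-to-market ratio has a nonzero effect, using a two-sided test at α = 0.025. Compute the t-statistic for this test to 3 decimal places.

t = 2.104

Read off: b = 0.871, SE = 0.414 for book-to-market ratio.
H₀: β₁ = 0 vs H₁: β₁ ≠ 0.
t = 0.871 / 0.414 = 2.104.
df = n − k − 1 = 262 − 3 − 1 = 258.
Two-sided p ≈ 0.0364, which is ≥ 0.025, so fail to reject H₀.
The data do not give significant evidence of an association between book-to-market ratio and stock return, after adjusting for the other predictors.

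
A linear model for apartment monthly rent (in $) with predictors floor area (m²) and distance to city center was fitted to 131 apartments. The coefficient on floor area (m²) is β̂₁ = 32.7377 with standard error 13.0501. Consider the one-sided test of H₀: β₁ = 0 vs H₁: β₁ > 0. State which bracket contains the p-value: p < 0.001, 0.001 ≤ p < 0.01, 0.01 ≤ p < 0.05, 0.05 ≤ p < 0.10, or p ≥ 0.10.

0.001 ≤ p < 0.01

t = 32.7377 / 13.0501 = 2.509.
df = n − k − 1 = 131 − 2 − 1 = 128.
One-sided p = P(T_{128} > t) ≈ 0.0067.
So 0.001 ≤ p < 0.01.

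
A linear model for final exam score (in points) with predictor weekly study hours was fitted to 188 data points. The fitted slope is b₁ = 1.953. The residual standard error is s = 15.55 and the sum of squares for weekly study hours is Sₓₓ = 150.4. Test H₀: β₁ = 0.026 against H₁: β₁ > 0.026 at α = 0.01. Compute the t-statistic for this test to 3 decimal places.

SE(b₁) = s/√Sₓₓ = 15.55/√150.4 = 1.26796.
t = (1.953 − 0.026) / 1.26796 = 1.520.
df = n − 2 = 186.
One-sided p ≈ 0.0651, which is ≥ 0.01, so fail to reject H₀.
The data do not give significant evidence that the true slope on weekly study hours exceeds 0.026 points per unit.

t = 1.520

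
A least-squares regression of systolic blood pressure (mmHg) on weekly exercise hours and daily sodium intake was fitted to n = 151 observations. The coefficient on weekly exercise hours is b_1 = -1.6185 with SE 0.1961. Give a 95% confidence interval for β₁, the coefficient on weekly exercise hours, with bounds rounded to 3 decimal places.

(-2.006, -1.231)

df = n − k − 1 = 151 − 2 − 1 = 148.
t* = t_{0.025, 148} = 1.976122.
Margin = t* × SE = 1.976122 × 0.1961 = 0.38752.
CI: -1.6185 ± 0.38752 → (-2.006, -1.231).
With 95% confidence, each one-unit increase in weekly exercise hours is associated with a change of between -2.006 and -1.231 mmHg in systolic blood pressure, holding the other predictors fixed.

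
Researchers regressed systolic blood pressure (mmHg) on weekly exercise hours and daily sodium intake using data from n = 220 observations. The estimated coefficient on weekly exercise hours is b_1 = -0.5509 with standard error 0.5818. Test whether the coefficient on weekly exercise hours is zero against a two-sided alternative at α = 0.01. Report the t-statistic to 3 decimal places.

H₀: β₁ = 0 vs H₁: β₁ ≠ 0.
t = (b_1 − β₁⁰)/SE = -0.5509 / 0.5818 = -0.947.
df = n − k − 1 = 220 − 2 − 1 = 217.
Two-sided p ≈ 0.3447, which is ≥ 0.01, so fail to reject H₀.
The data do not give significant evidence of an association between weekly exercise hours and systolic blood pressure, after adjusting for the other predictors.

t = -0.947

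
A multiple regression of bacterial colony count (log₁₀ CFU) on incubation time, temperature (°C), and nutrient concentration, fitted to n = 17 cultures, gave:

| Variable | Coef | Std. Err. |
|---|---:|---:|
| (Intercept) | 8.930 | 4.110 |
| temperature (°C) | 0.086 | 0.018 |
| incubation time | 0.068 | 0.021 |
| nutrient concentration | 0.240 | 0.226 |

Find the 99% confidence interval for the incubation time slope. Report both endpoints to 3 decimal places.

(0.005, 0.131)

Read off: b = 0.068, SE = 0.021 for incubation time.
df = n − k − 1 = 17 − 3 − 1 = 13.
t* = t_{0.005, 13} = 3.012276.
Margin = t* × SE = 3.012276 × 0.021 = 0.06326.
CI: 0.068 ± 0.06326 → (0.005, 0.131).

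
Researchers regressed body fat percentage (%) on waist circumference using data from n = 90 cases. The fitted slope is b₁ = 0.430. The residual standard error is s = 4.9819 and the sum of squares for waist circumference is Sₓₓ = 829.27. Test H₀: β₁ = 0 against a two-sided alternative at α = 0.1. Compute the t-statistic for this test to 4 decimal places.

SE(b₁) = s/√Sₓₓ = 4.9819/√829.27 = 0.173.
t = 0.430 / 0.173 = 2.4855.
df = n − 2 = 88.
Two-sided p ≈ 0.0148, which is < 0.1, so reject H₀.
There is evidence that waist circumference is associated with body fat percentage.

t = 2.4855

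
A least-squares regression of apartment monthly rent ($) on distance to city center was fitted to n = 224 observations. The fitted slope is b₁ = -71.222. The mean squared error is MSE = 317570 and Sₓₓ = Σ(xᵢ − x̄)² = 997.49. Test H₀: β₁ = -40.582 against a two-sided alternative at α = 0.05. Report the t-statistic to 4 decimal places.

SE(b₁) = √(MSE/Sₓₓ) = √(317570/997.49) = 17.8429.
t = (-71.222 − (-40.582)) / 17.8429 = -1.7172.
df = n − 2 = 222.
Two-sided p ≈ 0.0873, which is ≥ 0.05, so fail to reject H₀.
The data are consistent with a true slope of -40.582 $ per unit of distance to city center.

t = -1.7172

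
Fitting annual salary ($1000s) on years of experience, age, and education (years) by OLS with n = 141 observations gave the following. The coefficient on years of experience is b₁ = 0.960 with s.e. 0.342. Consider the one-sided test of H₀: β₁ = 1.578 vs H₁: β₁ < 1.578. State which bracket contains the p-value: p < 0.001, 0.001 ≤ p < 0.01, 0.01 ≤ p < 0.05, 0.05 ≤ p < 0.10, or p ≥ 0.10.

t = (0.960 − 1.578) / 0.342 = -1.807.
df = n − k − 1 = 141 − 3 − 1 = 137.
One-sided p = P(T_{137} < t) ≈ 0.0365.
So 0.01 ≤ p < 0.05.

0.01 ≤ p < 0.05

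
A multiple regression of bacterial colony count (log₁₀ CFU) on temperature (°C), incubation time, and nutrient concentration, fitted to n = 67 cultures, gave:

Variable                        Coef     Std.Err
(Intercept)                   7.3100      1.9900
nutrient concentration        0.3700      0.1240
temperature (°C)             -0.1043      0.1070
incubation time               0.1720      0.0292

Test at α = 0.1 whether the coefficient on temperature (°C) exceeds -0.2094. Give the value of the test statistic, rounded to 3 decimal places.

Read off: b = -0.1043, SE = 0.1070 for temperature (°C).
H₀: β₁ = -0.2094 vs H₁: β₁ > -0.2094.
t = (-0.1043 − (-0.2094)) / 0.1070 = 0.982.
df = n − k − 1 = 67 − 3 − 1 = 63.
One-sided p ≈ 0.1649, which is ≥ 0.1, so fail to reject H₀.
The data do not give significant evidence that the true slope on temperature (°C) exceeds -0.2094 log₁₀ CFU per unit, holding the other predictors fixed.

t = 0.982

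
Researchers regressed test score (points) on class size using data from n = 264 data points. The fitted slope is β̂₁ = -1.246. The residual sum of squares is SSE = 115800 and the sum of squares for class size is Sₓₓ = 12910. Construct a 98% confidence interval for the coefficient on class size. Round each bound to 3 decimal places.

MSE = SSE/(n − 2) = 115800/262 = 441.985.
SE(β̂₁) = √(MSE/Sₓₓ) = √(441.985/12910) = 0.185029.
df = n − 2 = 262.
t* = t_{0.01, 262} = 2.340665.
Margin = t* × SE = 2.340665 × 0.185029 = 0.43309.
CI: -1.246 ± 0.43309 → (-1.679, -0.813).
With 98% confidence, each one-unit increase in class size is associated with a change of between -1.679 and -0.813 points in test score.

(-1.679, -0.813)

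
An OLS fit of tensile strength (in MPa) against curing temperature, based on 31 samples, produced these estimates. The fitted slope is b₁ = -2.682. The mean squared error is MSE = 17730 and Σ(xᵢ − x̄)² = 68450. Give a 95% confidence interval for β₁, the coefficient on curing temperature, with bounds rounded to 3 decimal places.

SE(b₁) = √(MSE/Sₓₓ) = √(17730/68450) = 0.508941.
df = n − 2 = 29.
t* = t_{0.025, 29} = 2.04523.
Margin = t* × SE = 2.04523 × 0.508941 = 1.04090.
CI: -2.682 ± 1.04090 → (-3.723, -1.641).
With 95% confidence, each one-unit increase in curing temperature is associated with a change of between -3.723 and -1.641 MPa in tensile strength.

(-3.723, -1.641)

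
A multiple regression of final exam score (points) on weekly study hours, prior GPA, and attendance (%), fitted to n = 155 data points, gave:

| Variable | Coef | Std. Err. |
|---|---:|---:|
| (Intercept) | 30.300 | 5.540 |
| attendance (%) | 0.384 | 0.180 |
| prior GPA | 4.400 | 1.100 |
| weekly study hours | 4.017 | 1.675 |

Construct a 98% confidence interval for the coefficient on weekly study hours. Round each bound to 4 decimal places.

Read off: b = 4.017, SE = 1.675 for weekly study hours.
df = n − k − 1 = 155 − 3 − 1 = 151.
t* = t_{0.01, 151} = 2.351297.
Margin = t* × SE = 2.351297 × 1.675 = 3.938422.
CI: 4.017 ± 3.938422 → (0.0786, 7.9554).

(0.0786, 7.9554)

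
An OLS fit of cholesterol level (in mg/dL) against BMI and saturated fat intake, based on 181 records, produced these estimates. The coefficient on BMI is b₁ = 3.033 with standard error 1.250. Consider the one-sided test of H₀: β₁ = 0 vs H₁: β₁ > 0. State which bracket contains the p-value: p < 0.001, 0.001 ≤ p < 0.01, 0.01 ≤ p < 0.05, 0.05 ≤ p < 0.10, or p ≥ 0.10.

t = 3.033 / 1.250 = 2.426.
df = n − k − 1 = 181 − 2 − 1 = 178.
One-sided p = P(T_{178} > t) ≈ 0.0081.
So 0.001 ≤ p < 0.01.

0.001 ≤ p < 0.01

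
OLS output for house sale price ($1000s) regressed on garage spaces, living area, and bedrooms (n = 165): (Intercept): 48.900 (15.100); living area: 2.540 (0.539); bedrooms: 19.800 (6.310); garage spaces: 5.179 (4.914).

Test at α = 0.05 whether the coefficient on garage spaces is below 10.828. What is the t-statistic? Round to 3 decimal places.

t = -1.150

Read off: b = 5.179, SE = 4.914 for garage spaces.
H₀: β₁ = 10.828 vs H₁: β₁ < 10.828.
t = (5.179 − 10.828) / 4.914 = -1.150.
df = n − k − 1 = 165 − 3 − 1 = 161.
One-sided p ≈ 0.1260, which is ≥ 0.05, so fail to reject H₀.
The data do not give significant evidence that the true slope on garage spaces is below 10.828 $1000s per unit, holding the other predictors fixed.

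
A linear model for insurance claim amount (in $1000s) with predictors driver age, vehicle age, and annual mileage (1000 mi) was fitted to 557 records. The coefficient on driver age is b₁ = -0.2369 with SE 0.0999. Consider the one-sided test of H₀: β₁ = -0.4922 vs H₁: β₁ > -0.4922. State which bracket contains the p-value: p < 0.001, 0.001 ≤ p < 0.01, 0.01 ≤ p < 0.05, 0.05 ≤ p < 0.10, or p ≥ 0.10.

0.001 ≤ p < 0.01

t = (-0.2369 − (-0.4922)) / 0.0999 = 2.556.
df = n − k − 1 = 557 − 3 − 1 = 553.
One-sided p = P(T_{553} > t) ≈ 0.0054.
So 0.001 ≤ p < 0.01.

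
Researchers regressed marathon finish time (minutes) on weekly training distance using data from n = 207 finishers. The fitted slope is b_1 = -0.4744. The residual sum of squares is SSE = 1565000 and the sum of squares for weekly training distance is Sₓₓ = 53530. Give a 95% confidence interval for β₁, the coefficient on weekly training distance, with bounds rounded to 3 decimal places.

(-1.219, 0.270)

MSE = SSE/(n − 2) = 1565000/205 = 7634.15.
SE(b_1) = √(MSE/Sₓₓ) = √(7634.15/53530) = 0.377643.
df = n − 2 = 205.
t* = t_{0.025, 205} = 1.971603.
Margin = t* × SE = 1.971603 × 0.377643 = 0.74456.
CI: -0.4744 ± 0.74456 → (-1.219, 0.270).
With 95% confidence, each one-unit increase in weekly training distance is associated with a change of between -1.219 and 0.270 minutes in marathon finish time.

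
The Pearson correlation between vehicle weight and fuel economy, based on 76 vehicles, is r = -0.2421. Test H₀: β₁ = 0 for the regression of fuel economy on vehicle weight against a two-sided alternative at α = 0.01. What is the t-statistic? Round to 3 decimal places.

t = r·√(n − 2)/√(1 − r²) = -0.2421·√74/√0.941388 = -2.146.
df = n − 2 = 74.
Two-sided p ≈ 0.0351, which is ≥ 0.01, so fail to reject H₀.
The data do not give significant evidence of a linear association between vehicle weight and fuel economy.

t = -2.146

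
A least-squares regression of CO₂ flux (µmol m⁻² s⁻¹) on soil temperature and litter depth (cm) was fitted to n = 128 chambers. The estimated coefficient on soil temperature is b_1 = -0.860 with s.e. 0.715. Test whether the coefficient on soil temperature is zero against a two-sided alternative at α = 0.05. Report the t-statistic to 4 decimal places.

t = -1.2028

H₀: β₁ = 0 vs H₁: β₁ ≠ 0.
t = (b_1 − β₁⁰)/SE = -0.860 / 0.715 = -1.2028.
df = n − k − 1 = 128 − 2 − 1 = 125.
Two-sided p ≈ 0.2313, which is ≥ 0.05, so fail to reject H₀.
The data do not give significant evidence of an association between soil temperature and CO₂ flux, after adjusting for the other predictors.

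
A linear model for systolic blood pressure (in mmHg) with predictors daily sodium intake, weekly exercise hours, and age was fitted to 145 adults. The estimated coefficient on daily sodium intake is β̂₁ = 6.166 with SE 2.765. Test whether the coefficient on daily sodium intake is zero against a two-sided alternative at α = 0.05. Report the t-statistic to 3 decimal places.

H₀: β₁ = 0 vs H₁: β₁ ≠ 0.
t = (β̂₁ − β₁⁰)/SE = 6.166 / 2.765 = 2.230.
df = n − k − 1 = 145 − 3 − 1 = 141.
Two-sided p ≈ 0.0273, which is < 0.05, so reject H₀.
There is evidence that daily sodium intake is associated with systolic blood pressure, holding the other predictors fixed.

t = 2.230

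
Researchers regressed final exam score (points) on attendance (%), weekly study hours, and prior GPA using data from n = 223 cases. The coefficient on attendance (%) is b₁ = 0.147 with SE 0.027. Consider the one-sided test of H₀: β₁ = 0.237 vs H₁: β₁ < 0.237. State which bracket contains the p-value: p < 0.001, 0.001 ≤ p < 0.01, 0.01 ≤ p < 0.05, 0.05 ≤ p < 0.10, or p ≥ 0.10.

p < 0.001

t = (0.147 − 0.237) / 0.027 = -3.333.
df = n − k − 1 = 223 − 3 − 1 = 219.
One-sided p = P(T_{219} < t) ≈ 0.0005.
So p < 0.001.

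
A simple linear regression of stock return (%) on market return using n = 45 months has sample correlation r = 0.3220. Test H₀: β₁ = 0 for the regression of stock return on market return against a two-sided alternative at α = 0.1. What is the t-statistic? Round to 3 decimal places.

t = r·√(n − 2)/√(1 − r²) = 0.3220·√43/√0.896316 = 2.230.
df = n − 2 = 43.
Two-sided p ≈ 0.0310, which is < 0.1, so reject H₀.
There is evidence of a linear association between market return and stock return.

t = 2.230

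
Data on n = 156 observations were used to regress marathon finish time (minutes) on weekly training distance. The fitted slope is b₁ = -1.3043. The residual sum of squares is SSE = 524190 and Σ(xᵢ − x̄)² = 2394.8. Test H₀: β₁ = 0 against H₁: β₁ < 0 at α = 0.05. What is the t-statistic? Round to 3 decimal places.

t = -1.094

MSE = SSE/(n − 2) = 524190/154 = 3403.83.
SE(b₁) = √(MSE/Sₓₓ) = √(3403.83/2394.8) = 1.1922.
t = -1.3043 / 1.1922 = -1.094.
df = n − 2 = 154.
One-sided p ≈ 0.1378, which is ≥ 0.05, so fail to reject H₀.
The data do not give significant evidence that the true slope on weekly training distance is negative.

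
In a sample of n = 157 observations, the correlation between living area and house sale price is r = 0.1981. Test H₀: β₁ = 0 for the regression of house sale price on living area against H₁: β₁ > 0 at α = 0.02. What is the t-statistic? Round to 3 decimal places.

t = r·√(n − 2)/√(1 − r²) = 0.1981·√155/√0.960756 = 2.516.
df = n − 2 = 155.
One-sided p ≈ 0.0064, which is < 0.02, so reject H₀.
There is evidence of a linear association between living area and house sale price.

t = 2.516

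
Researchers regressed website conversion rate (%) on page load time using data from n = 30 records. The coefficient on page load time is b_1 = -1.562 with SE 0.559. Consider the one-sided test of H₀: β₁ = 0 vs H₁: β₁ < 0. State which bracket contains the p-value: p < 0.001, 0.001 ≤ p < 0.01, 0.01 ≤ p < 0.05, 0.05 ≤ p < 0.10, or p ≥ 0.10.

0.001 ≤ p < 0.01

t = -1.562 / 0.559 = -2.794.
df = n − 2 = 30 − 2 = 28.
One-sided p = P(T_{28} < t) ≈ 0.0046.
So 0.001 ≤ p < 0.01.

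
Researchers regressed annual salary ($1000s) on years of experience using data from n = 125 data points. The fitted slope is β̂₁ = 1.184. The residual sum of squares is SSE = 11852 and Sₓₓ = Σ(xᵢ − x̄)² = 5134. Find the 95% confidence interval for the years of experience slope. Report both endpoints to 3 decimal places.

(0.913, 1.455)

MSE = SSE/(n − 2) = 11852/123 = 96.3577.
SE(β̂₁) = √(MSE/Sₓₓ) = √(96.3577/5134) = 0.136998.
df = n − 2 = 123.
t* = t_{0.025, 123} = 1.979439.
Margin = t* × SE = 1.979439 × 0.136998 = 0.27118.
CI: 1.184 ± 0.27118 → (0.913, 1.455).
With 95% confidence, each one-unit increase in years of experience is associated with a change of between 0.913 and 1.455 $1000s in annual salary.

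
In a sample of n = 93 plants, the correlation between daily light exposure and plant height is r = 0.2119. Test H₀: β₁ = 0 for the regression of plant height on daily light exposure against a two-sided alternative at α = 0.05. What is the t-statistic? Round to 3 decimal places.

t = 2.068

t = r·√(n − 2)/√(1 − r²) = 0.2119·√91/√0.955098 = 2.068.
df = n − 2 = 91.
Two-sided p ≈ 0.0414, which is < 0.05, so reject H₀.
There is evidence of a linear association between daily light exposure and plant height.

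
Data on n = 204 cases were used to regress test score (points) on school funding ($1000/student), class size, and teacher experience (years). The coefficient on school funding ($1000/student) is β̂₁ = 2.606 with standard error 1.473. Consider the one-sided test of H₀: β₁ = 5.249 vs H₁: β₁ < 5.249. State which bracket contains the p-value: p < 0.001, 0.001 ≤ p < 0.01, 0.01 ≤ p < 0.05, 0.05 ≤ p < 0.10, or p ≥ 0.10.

t = (2.606 − 5.249) / 1.473 = -1.794.
df = n − k − 1 = 204 − 3 − 1 = 200.
One-sided p = P(T_{200} < t) ≈ 0.0371.
So 0.01 ≤ p < 0.05.

0.01 ≤ p < 0.05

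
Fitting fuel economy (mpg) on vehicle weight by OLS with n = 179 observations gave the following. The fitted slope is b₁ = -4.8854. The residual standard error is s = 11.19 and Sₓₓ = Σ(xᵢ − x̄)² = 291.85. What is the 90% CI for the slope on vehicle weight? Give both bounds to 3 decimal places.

(-5.968, -3.802)

SE(b₁) = s/√Sₓₓ = 11.19/√291.85 = 0.655013.
df = n − 2 = 177.
t* = t_{0.05, 177} = 1.653508.
Margin = t* × SE = 1.653508 × 0.655013 = 1.08307.
CI: -4.8854 ± 1.08307 → (-5.968, -3.802).
With 90% confidence, each one-unit increase in vehicle weight is associated with a change of between -5.968 and -3.802 mpg in fuel economy.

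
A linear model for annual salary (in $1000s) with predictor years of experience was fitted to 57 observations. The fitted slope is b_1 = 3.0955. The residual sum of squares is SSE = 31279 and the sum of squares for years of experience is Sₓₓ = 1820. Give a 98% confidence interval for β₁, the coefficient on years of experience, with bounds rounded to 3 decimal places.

(1.756, 4.435)

MSE = SSE/(n − 2) = 31279/55 = 568.709.
SE(b_1) = √(MSE/Sₓₓ) = √(568.709/1820) = 0.558997.
df = n − 2 = 55.
t* = t_{0.01, 55} = 2.396081.
Margin = t* × SE = 2.396081 × 0.558997 = 1.33940.
CI: 3.0955 ± 1.33940 → (1.756, 4.435).
With 98% confidence, each one-unit increase in years of experience is associated with a change of between 1.756 and 4.435 $1000s in annual salary.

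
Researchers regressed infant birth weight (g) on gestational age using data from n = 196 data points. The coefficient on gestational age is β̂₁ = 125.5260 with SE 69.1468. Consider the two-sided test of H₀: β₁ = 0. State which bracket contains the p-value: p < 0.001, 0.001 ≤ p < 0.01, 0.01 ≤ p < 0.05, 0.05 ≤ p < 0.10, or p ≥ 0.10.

0.05 ≤ p < 0.10

t = 125.5260 / 69.1468 = 1.815.
df = n − 2 = 196 − 2 = 194.
Two-sided p = 2·P(T_{194} > |t|) ≈ 0.0710.
So 0.05 ≤ p < 0.10.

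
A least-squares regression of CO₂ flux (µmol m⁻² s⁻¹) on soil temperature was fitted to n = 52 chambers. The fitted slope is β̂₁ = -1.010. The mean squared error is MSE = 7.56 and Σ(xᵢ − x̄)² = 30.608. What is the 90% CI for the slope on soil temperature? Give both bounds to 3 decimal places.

(-1.843, -0.177)

SE(β̂₁) = √(MSE/Sₓₓ) = √(7.56/30.608) = 0.496985.
df = n − 2 = 50.
t* = t_{0.05, 50} = 1.675905.
Margin = t* × SE = 1.675905 × 0.496985 = 0.83290.
CI: -1.010 ± 0.83290 → (-1.843, -0.177).
With 90% confidence, each one-unit increase in soil temperature is associated with a change of between -1.843 and -0.177 µmol m⁻² s⁻¹ in CO₂ flux.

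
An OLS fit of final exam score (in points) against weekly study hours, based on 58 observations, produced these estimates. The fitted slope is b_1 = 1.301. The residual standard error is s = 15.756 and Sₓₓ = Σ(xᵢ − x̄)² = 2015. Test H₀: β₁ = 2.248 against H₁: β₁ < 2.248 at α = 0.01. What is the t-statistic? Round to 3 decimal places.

SE(b_1) = s/√Sₓₓ = 15.756/√2015 = 0.351001.
t = (1.301 − 2.248) / 0.351001 = -2.698.
df = n − 2 = 56.
One-sided p ≈ 0.0046, which is < 0.01, so reject H₀.
There is evidence that the true slope on weekly study hours is below 2.248 points per unit.

t = -2.698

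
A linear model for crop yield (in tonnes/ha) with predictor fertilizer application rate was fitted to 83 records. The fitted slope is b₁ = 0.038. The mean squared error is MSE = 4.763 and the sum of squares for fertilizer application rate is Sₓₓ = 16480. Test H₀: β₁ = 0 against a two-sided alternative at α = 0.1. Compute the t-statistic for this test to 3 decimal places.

SE(b₁) = √(MSE/Sₓₓ) = √(4.763/16480) = 0.0170005.
t = 0.038 / 0.0170005 = 2.235.
df = n − 2 = 81.
Two-sided p ≈ 0.0282, which is < 0.1, so reject H₀.
There is evidence that fertilizer application rate is associated with crop yield.

t = 2.235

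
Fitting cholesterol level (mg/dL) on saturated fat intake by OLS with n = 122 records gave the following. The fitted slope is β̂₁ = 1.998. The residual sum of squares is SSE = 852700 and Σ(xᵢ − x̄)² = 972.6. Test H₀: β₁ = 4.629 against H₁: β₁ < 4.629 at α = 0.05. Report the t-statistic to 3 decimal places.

t = -0.973

MSE = SSE/(n − 2) = 852700/120 = 7105.83.
SE(β̂₁) = √(MSE/Sₓₓ) = √(7105.83/972.6) = 2.70296.
t = (1.998 − 4.629) / 2.70296 = -0.973.
df = n − 2 = 120.
One-sided p ≈ 0.1662, which is ≥ 0.05, so fail to reject H₀.
The data do not give significant evidence that the true slope on saturated fat intake is below 4.629 mg/dL per unit.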